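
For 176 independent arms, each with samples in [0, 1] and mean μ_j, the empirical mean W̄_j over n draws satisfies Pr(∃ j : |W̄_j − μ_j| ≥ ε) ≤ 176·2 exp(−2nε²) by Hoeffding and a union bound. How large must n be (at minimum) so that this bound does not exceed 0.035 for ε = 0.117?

337

Need 2·176·exp(−2nε²) ≤ 0.035, i.e. exp(−2nε²) ≤ 0.035/352.
So 2nε² ≥ ln(352/0.035) = 9.216038.
Hence n ≥ 9.216038/(2·0.117²) = 336.622.
The smallest integer n is 337.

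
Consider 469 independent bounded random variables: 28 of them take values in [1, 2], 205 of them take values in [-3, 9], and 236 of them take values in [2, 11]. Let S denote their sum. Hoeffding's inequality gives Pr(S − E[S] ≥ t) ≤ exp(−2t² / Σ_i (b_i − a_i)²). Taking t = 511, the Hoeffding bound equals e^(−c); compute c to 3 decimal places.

10.732

Σ(b_i − a_i)² = 28·1² + 205·12² + 236·9² = 48664.
c = 2t² / 48664 = 2·511² / 48664 = 10.7316.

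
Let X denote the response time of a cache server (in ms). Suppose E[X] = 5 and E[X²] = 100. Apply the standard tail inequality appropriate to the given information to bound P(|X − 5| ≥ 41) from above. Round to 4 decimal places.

The first two moments determine the variance, so Chebyshev's inequality is the sharpest standard bound available.
Var(X) = E[X²] − (E[X])² = 100 − 25 = 75.
Chebyshev's inequality: P(|X − μ| ≥ t) ≤ Var(X)/t² = 75/1681 = 0.0446.

0.0446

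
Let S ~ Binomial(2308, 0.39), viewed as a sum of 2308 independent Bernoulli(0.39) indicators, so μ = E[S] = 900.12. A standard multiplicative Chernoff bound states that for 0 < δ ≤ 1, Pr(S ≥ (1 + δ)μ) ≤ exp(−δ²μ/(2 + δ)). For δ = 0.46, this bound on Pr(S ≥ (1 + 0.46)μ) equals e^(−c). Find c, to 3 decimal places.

77.425

c = δ²μ/(2 + δ) = 0.46²·900.12/(2 + 0.46) = 77.4250.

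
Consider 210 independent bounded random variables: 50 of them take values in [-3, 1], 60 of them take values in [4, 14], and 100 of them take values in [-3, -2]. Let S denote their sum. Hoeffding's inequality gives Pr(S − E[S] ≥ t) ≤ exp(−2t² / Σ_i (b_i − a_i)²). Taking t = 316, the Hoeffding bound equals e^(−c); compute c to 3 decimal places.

Σ(b_i − a_i)² = 50·4² + 60·10² + 100·1² = 6900.
c = 2t² / 6900 = 2·316² / 6900 = 28.9438.

28.944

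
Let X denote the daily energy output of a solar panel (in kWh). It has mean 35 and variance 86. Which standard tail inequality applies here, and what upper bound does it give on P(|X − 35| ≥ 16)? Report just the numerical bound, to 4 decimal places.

0.3359

Mean and variance are known, so Chebyshev's inequality applies.
Chebyshev: P(|X − μ| ≥ t) ≤ Var(X)/t².
Bound = 86 / 256 = 0.3359.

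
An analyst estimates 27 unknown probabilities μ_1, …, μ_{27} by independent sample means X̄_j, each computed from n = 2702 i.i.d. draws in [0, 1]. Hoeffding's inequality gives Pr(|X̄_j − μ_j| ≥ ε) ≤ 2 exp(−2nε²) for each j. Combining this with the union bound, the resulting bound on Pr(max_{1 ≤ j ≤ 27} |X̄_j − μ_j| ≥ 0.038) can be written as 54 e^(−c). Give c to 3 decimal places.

Union bound over the 27 events: Pr(max_{1 ≤ j ≤ 27} |X̄_j − μ_j| ≥ 0.038) ≤ 27·2·exp(−2nε²) = 54 exp(−2·2702·0.038²).
So c = 2·2702·0.038² = 7.8034.

7.803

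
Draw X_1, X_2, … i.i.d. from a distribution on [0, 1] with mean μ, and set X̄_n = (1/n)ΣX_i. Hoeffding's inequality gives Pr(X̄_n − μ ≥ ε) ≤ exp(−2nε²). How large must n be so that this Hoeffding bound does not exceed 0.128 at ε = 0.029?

Require exp(−2nε²) ≤ 0.128, i.e. 2nε² ≥ ln(1/0.128) = 2.055725.
So n ≥ 2.055725 / (2·0.029²) = 1222.191.
The smallest integer n is 1223.

1223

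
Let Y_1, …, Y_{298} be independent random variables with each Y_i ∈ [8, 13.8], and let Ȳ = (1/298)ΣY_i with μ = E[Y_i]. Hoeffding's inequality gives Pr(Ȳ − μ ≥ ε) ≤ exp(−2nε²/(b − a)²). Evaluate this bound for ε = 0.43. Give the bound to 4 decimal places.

Exponent: 2nε²/(b − a)² = 2·298·0.43² / 5.8² = 3.27587.
Bound = exp(−3.27587) = 0.03778.

0.0378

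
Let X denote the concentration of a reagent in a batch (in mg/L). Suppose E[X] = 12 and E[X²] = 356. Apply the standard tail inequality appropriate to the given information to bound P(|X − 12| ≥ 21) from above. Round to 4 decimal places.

The first two moments determine the variance, so Chebyshev's inequality is the sharpest standard bound available.
Var(X) = E[X²] − (E[X])² = 356 − 144 = 212.
Chebyshev's inequality: P(|X − μ| ≥ t) ≤ Var(X)/t² = 212/441 = 0.4807.

0.4807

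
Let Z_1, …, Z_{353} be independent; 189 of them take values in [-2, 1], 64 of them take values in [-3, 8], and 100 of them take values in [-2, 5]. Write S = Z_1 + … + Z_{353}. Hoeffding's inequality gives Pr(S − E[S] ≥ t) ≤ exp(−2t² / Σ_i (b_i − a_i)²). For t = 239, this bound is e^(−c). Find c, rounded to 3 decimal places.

Σ(b_i − a_i)² = 189·3² + 64·11² + 100·7² = 14345.
c = 2t² / 14345 = 2·239² / 14345 = 7.9639.

7.964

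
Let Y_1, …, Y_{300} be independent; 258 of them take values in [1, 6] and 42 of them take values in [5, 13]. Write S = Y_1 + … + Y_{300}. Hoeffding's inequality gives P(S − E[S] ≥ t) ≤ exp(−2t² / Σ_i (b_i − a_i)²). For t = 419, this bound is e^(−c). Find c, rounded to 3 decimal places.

38.424

Σ(b_i − a_i)² = 258·5² + 42·8² = 9138.
c = 2t² / 9138 = 2·419² / 9138 = 38.4244.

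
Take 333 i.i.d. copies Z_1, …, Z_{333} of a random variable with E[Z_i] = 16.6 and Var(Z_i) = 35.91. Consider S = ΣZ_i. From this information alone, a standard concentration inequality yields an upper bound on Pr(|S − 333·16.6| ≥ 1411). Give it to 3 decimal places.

0.006

With mean and variance of each term known, Chebyshev's inequality bounds the deviation of the sum (or sample mean).
Var(S) = n·Var(Z_i) = 333·35.91 = 11958.03.
Chebyshev: Pr(|S − 333·16.6| ≥ 1411) ≤ Var(S)/1411² = 11958.03/1990921 = 0.0060.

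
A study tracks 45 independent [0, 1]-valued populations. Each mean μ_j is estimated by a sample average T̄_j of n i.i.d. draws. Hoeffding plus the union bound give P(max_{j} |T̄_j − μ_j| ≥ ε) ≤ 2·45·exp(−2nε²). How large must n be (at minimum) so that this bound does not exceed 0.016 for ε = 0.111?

Need 2·45·exp(−2nε²) ≤ 0.016, i.e. exp(−2nε²) ≤ 0.016/90.
So 2nε² ≥ ln(90/0.016) = 8.634976.
Hence n ≥ 8.634976/(2·0.111²) = 350.417.
The smallest integer n is 351.

351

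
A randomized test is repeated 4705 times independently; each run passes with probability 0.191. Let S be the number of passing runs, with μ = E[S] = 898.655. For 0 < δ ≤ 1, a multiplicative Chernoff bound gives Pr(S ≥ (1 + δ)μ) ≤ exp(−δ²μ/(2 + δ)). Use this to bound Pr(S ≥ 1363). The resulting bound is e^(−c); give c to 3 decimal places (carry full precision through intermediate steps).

Write 1363 = (1 + δ)μ, so δ = 1363/898.655 − 1 = 0.5167111…
Then the exponent is δ²μ/(2 + δ) = (1363 − μ)² / (μ·(2 + δ)) = 95.335619.

95.336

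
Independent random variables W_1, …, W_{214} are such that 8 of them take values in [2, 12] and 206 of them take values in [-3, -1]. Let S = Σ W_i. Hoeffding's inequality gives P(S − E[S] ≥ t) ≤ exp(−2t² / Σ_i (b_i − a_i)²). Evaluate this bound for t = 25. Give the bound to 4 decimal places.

Σ(b_i − a_i)² = 8·10² + 206·2² = 1624.
Exponent = 2·25² / 1624 = 0.76970.
Bound = exp(−0.76970) = 0.46315.

0.4631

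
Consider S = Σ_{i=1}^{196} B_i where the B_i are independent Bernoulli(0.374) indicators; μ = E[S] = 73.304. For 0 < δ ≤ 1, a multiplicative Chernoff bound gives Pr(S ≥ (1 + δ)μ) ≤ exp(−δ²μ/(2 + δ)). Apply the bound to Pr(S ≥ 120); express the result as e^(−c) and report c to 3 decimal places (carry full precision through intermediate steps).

11.280

Write 120 = (1 + δ)μ, so δ = 120/73.304 − 1 = 0.6370184…
Then the exponent is δ²μ/(2 + δ) = (120 − μ)² / (μ·(2 + δ)) = 11.280245.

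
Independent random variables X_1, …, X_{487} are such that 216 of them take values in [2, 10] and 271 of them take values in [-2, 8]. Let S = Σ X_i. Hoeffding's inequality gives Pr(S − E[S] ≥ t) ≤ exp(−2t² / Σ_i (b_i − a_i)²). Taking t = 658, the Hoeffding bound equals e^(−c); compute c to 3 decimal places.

21.159

Σ(b_i − a_i)² = 216·8² + 271·10² = 40924.
c = 2t² / 40924 = 2·658² / 40924 = 21.1594.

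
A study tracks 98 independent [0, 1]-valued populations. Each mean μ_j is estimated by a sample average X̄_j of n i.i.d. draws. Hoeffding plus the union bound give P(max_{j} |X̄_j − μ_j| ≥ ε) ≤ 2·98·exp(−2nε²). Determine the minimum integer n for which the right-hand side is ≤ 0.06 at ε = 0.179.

127

Need 2·98·exp(−2nε²) ≤ 0.06, i.e. exp(−2nε²) ≤ 0.06/196.
So 2nε² ≥ ln(196/0.06) = 8.091525.
Hence n ≥ 8.091525/(2·0.179²) = 126.268.
The smallest integer n is 127.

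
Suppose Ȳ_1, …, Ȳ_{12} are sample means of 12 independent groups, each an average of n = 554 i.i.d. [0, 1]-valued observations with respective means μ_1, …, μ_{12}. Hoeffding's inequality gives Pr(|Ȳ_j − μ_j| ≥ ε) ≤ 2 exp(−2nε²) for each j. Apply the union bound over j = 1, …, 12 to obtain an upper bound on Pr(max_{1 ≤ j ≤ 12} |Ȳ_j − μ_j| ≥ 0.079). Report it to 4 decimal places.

0.0238

Per-experiment Hoeffding bound: 2·exp(−2·554·0.079²) = 2·exp(−6.91503) = 0.0019855.
Union bound over 12 events: 12·0.0019855 = 0.02383.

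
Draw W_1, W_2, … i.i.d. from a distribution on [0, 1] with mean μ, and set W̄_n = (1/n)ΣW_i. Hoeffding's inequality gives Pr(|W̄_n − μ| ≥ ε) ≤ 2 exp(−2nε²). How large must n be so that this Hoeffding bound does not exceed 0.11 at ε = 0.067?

Require 2·exp(−2nε²) ≤ 0.11, i.e. 2nε² ≥ ln(2/0.11) = 2.900422.
So n ≥ 2.900422 / (2·0.067²) = 323.059.
The smallest integer n is 324.

324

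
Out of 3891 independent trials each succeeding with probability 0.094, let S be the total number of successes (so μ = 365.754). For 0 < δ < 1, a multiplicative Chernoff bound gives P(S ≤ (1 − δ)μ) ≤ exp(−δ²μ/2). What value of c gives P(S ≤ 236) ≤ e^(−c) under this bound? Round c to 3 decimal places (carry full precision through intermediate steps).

23.016

Write 236 = (1 − δ)μ, so δ = 1 − 236/365.754 = 0.3547576…
Then the exponent is δ²μ/2 = (μ − 236)²/(2μ) = 23.015607.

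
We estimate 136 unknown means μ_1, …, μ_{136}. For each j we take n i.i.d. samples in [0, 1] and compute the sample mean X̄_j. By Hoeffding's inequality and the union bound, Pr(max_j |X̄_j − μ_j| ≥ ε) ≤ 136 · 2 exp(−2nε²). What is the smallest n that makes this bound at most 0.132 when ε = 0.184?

Need 2·136·exp(−2nε²) ≤ 0.132, i.e. exp(−2nε²) ≤ 0.132/272.
So 2nε² ≥ ln(272/0.132) = 7.630755.
Hence n ≥ 7.630755/(2·0.184²) = 112.694.
The smallest integer n is 113.

113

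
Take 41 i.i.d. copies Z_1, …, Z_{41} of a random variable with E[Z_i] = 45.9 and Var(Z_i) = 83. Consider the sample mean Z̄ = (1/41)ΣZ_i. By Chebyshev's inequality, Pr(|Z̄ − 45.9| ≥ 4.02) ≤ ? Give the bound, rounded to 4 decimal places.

Var(Z̄) = Var(Z_i)/n = 83/41 = 2.0244.
Chebyshev: Pr(|Z̄ − 45.9| ≥ 4.02) ≤ Var(Z̄)/(4.02)² = 83/(41·4.02²) = 0.1253.

0.1253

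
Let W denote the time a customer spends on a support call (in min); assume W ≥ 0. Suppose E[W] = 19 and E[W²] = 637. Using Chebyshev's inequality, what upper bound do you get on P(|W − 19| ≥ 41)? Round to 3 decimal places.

Var(W) = E[W²] − (E[W])² = 637 − 361 = 276.
Chebyshev's inequality: P(|W − μ| ≥ t) ≤ Var(W)/t² = 276/1681 = 0.1642.

0.164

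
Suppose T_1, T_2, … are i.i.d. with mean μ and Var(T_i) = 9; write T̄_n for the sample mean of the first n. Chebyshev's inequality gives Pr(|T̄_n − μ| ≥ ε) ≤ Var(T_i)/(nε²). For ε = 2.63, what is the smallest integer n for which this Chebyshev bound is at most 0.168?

8

Require 9/(n·2.63²) ≤ 0.168, i.e. n ≥ 9/(0.168·2.63²) = 7.745.
The smallest integer n is 8.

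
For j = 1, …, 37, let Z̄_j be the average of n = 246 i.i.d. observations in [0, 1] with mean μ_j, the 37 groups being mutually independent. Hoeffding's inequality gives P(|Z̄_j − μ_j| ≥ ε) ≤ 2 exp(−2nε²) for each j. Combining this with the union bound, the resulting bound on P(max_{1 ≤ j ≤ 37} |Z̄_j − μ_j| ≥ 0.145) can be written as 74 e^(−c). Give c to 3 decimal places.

10.344

Union bound over the 37 events: P(max_{1 ≤ j ≤ 37} |Z̄_j − μ_j| ≥ 0.145) ≤ 37·2·exp(−2nε²) = 74 exp(−2·246·0.145²).
So c = 2·246·0.145² = 10.3443.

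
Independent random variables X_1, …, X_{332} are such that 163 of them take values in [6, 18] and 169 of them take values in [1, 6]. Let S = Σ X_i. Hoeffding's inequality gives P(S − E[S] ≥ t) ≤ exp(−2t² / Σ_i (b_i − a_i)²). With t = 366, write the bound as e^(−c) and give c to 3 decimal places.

9.673

Σ(b_i − a_i)² = 163·12² + 169·5² = 27697.
c = 2t² / 27697 = 2·366² / 27697 = 9.6730.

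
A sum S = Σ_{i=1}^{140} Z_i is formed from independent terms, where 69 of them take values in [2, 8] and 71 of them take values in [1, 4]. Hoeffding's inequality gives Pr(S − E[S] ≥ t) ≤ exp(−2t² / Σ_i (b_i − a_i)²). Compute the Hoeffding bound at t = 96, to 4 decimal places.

0.0027

Σ(b_i − a_i)² = 69·6² + 71·3² = 3123.
Exponent = 2·96² / 3123 = 5.90202.
Bound = exp(−5.90202) = 0.00273.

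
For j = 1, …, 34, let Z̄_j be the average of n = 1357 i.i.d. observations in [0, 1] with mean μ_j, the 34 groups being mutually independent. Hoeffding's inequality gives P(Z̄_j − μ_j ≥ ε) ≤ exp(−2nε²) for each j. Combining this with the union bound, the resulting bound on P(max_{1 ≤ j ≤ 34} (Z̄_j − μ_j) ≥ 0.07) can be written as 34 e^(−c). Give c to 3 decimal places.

13.299

Union bound over the 34 events: P(max_{1 ≤ j ≤ 34} (Z̄_j − μ_j) ≥ 0.07) ≤ 34·exp(−2nε²) = 34 exp(−2·1357·0.07²).
So c = 2·1357·0.07² = 13.2986.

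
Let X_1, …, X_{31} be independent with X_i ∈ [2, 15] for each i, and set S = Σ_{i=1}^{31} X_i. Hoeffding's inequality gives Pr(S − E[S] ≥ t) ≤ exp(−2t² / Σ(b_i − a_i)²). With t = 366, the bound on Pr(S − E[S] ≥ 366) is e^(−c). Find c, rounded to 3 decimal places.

51.138

Σ(b_i − a_i)² = 31·(13)² = 5239.
c = 2t²/5239 = 2·366²/5239 = 51.1380.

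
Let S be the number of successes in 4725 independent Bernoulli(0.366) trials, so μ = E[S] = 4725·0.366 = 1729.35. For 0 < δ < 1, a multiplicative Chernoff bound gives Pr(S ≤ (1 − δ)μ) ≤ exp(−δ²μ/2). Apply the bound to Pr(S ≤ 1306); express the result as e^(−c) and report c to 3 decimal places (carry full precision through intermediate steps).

51.819

Write 1306 = (1 − δ)μ, so δ = 1 − 1306/1729.35 = 0.244803…
Then the exponent is δ²μ/2 = (μ − 1306)²/(2μ) = 51.818667.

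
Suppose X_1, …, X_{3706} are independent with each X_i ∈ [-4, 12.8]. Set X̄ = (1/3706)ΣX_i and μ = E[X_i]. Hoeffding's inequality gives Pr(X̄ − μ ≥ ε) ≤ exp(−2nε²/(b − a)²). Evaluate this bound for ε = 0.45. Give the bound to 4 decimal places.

0.0049

Exponent: 2nε²/(b − a)² = 2·3706·0.45² / 16.8² = 5.31792.
Bound = exp(−5.31792) = 0.00490.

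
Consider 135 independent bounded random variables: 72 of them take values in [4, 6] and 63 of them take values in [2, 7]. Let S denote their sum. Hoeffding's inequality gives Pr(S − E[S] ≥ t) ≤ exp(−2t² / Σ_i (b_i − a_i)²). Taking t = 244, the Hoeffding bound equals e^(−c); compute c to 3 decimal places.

63.914

Σ(b_i − a_i)² = 72·2² + 63·5² = 1863.
c = 2t² / 1863 = 2·244² / 1863 = 63.9141.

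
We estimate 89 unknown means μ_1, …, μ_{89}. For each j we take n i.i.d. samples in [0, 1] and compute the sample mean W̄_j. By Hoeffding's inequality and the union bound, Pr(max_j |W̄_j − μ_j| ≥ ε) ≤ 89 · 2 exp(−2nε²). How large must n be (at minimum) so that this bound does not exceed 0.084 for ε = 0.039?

Need 2·89·exp(−2nε²) ≤ 0.084, i.e. exp(−2nε²) ≤ 0.084/178.
So 2nε² ≥ ln(178/0.084) = 7.658722.
Hence n ≥ 7.658722/(2·0.039²) = 2517.660.
The smallest integer n is 2518.

2518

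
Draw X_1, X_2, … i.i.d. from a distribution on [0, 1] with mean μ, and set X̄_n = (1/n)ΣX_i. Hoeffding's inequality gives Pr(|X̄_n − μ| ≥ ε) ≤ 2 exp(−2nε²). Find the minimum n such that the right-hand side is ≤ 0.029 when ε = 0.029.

Require 2·exp(−2nε²) ≤ 0.029, i.e. 2nε² ≥ ln(2/0.029) = 4.233607.
So n ≥ 4.233607 / (2·0.029²) = 2517.008.
The smallest integer n is 2518.

2518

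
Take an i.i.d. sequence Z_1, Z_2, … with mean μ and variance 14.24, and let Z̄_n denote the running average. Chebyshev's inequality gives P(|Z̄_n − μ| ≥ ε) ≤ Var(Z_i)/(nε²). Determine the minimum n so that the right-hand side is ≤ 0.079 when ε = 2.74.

Require 14.24/(n·2.74²) ≤ 0.079, i.e. n ≥ 14.24/(0.079·2.74²) = 24.009.
The smallest integer n is 25.

25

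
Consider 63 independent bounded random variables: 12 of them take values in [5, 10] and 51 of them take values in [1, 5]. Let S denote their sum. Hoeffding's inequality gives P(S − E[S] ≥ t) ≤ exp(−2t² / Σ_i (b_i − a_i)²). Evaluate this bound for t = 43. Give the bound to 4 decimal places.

0.0364

Σ(b_i − a_i)² = 12·5² + 51·4² = 1116.
Exponent = 2·43² / 1116 = 3.31362.
Bound = exp(−3.31362) = 0.03638.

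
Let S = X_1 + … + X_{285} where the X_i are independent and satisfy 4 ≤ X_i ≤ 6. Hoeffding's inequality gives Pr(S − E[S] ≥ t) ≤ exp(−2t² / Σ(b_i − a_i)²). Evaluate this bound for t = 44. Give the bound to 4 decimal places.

Σ(b_i − a_i)² = 285·(2)² = 1140.
Exponent = 2·44²/1140 = 3.3965.
Bound = exp(−3.3965) = 0.03349.

0.0335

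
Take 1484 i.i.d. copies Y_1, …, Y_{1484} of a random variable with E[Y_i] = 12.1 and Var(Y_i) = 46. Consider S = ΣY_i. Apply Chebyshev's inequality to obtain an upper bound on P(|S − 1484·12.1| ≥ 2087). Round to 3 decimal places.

0.016

Var(S) = n·Var(Y_i) = 1484·46 = 68264.
Chebyshev: P(|S − 1484·12.1| ≥ 2087) ≤ Var(S)/2087² = 68264/4355569 = 0.0157.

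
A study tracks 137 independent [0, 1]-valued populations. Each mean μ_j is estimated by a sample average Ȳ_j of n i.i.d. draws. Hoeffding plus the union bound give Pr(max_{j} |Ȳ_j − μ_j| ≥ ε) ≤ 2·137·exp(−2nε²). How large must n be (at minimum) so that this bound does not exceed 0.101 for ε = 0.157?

Need 2·137·exp(−2nε²) ≤ 0.101, i.e. exp(−2nε²) ≤ 0.101/274.
So 2nε² ≥ ln(274/0.101) = 7.905763.
Hence n ≥ 7.905763/(2·0.157²) = 160.367.
The smallest integer n is 161.

161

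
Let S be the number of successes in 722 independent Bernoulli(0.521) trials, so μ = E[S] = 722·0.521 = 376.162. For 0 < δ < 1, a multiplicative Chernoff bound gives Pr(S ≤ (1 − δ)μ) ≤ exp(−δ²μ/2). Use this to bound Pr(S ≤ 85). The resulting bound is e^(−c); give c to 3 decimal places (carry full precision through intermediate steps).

112.685

Write 85 = (1 − δ)μ, so δ = 1 − 85/376.162 = 0.7740335…
Then the exponent is δ²μ/2 = (μ − 85)²/(2μ) = 112.684575.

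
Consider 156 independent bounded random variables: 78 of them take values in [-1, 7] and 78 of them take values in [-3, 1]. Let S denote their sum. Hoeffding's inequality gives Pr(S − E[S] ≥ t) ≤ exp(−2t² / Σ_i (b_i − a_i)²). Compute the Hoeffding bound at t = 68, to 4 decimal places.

0.2272

Σ(b_i − a_i)² = 78·8² + 78·4² = 6240.
Exponent = 2·68² / 6240 = 1.48205.
Bound = exp(−1.48205) = 0.22717.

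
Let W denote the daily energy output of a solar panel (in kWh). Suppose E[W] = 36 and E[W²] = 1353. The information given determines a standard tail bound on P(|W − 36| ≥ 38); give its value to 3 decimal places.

0.039

The first two moments determine the variance, so Chebyshev's inequality is the sharpest standard bound available.
Var(W) = E[W²] − (E[W])² = 1353 − 1296 = 57.
Chebyshev's inequality: P(|W − μ| ≥ t) ≤ Var(W)/t² = 57/1444 = 0.0395.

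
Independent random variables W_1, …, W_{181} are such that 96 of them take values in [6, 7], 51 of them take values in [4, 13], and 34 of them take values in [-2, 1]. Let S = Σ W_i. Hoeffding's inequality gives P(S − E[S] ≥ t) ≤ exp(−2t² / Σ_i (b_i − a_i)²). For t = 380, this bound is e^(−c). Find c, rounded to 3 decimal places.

Σ(b_i − a_i)² = 96·1² + 51·9² + 34·3² = 4533.
c = 2t² / 4533 = 2·380² / 4533 = 63.7106.

63.711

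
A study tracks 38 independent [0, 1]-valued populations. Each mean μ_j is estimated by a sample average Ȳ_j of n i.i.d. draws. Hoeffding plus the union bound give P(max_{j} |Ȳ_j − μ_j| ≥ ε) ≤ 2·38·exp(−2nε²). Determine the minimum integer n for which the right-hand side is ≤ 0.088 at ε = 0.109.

Need 2·38·exp(−2nε²) ≤ 0.088, i.e. exp(−2nε²) ≤ 0.088/76.
So 2nε² ≥ ln(76/0.088) = 6.761152.
Hence n ≥ 6.761152/(2·0.109²) = 284.536.
The smallest integer n is 285.

285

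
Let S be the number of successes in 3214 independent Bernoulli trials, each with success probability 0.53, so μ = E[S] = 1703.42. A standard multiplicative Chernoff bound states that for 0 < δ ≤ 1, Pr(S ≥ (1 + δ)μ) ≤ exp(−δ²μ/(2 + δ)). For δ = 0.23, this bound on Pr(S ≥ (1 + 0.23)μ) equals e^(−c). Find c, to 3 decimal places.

40.408

c = δ²μ/(2 + δ) = 0.23²·1703.42/(2 + 0.23) = 40.4085.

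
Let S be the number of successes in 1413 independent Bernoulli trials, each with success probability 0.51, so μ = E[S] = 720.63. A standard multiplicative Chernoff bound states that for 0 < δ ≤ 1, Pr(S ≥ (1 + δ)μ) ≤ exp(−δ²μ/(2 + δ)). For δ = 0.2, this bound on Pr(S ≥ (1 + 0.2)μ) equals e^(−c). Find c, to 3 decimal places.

13.102

c = δ²μ/(2 + δ) = 0.2²·720.63/(2 + 0.2) = 13.1024.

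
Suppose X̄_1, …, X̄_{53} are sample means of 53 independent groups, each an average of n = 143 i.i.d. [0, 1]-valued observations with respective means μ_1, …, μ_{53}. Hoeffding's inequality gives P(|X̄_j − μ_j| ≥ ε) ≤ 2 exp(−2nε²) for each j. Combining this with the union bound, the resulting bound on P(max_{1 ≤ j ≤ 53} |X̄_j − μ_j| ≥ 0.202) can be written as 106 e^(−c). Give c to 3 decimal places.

Union bound over the 53 events: P(max_{1 ≤ j ≤ 53} |X̄_j − μ_j| ≥ 0.202) ≤ 53·2·exp(−2nε²) = 106 exp(−2·143·0.202²).
So c = 2·143·0.202² = 11.6699.

11.670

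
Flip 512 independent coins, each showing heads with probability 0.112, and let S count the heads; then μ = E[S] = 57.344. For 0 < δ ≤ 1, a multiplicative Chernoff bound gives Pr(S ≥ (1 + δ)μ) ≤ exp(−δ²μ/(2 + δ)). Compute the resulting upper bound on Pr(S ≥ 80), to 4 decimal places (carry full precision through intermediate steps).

Write 80 = (1 + δ)μ, so δ = 80/57.344 − 1 = 0.3950893…
Then the exponent is δ²μ/(2 + δ) = (80 − μ)² / (μ·(2 + δ)) = 3.737290.
Bound = exp(−3.737290) = 0.02382.

0.0238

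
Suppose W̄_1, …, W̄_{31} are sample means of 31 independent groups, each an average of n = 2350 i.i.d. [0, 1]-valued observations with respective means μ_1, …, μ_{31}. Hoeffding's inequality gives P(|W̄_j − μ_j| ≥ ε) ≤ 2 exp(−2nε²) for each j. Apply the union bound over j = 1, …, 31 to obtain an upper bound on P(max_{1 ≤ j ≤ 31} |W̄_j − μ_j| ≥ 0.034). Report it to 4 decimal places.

0.2709

Per-experiment Hoeffding bound: 2·exp(−2·2350·0.034²) = 2·exp(−5.43320) = 0.0087382.
Union bound over 31 events: 31·0.0087382 = 0.27088.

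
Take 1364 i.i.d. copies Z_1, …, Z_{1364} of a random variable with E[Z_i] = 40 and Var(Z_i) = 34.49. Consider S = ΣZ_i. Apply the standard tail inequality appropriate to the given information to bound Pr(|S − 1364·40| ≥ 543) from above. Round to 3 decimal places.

With mean and variance of each term known, Chebyshev's inequality bounds the deviation of the sum (or sample mean).
Var(S) = n·Var(Z_i) = 1364·34.49 = 47044.36.
Chebyshev: Pr(|S − 1364·40| ≥ 543) ≤ Var(S)/543² = 47044.36/294849 = 0.1596.

0.160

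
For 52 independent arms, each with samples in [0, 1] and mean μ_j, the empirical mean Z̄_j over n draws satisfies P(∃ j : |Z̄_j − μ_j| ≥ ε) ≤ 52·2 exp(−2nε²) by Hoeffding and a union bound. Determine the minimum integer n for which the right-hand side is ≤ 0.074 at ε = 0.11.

Need 2·52·exp(−2nε²) ≤ 0.074, i.e. exp(−2nε²) ≤ 0.074/104.
So 2nε² ≥ ln(104/0.074) = 7.248081.
Hence n ≥ 7.248081/(2·0.11²) = 299.507.
The smallest integer n is 300.

300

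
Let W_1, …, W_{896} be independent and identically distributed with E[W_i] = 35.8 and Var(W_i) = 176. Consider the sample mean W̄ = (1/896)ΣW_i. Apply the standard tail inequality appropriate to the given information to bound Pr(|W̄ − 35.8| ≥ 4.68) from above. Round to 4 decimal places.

0.0090

With mean and variance of each term known, Chebyshev's inequality bounds the deviation of the sum (or sample mean).
Var(W̄) = Var(W_i)/n = 176/896 = 0.19643.
Chebyshev: Pr(|W̄ − 35.8| ≥ 4.68) ≤ Var(W̄)/(4.68)² = 176/(896·4.68²) = 0.0090.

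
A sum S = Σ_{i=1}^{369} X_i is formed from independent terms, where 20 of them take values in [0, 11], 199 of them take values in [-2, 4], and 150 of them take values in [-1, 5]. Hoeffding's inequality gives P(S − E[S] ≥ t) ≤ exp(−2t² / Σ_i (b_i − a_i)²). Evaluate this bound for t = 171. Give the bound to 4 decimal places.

0.0202

Σ(b_i − a_i)² = 20·11² + 199·6² + 150·6² = 14984.
Exponent = 2·171² / 14984 = 3.90296.
Bound = exp(−3.90296) = 0.02018.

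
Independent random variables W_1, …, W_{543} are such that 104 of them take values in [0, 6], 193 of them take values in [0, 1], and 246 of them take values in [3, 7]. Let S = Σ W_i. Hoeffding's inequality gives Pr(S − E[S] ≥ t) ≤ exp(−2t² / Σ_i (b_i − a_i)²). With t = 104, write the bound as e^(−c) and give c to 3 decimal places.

Σ(b_i − a_i)² = 104·6² + 193·1² + 246·4² = 7873.
c = 2t² / 7873 = 2·104² / 7873 = 2.7476.

2.748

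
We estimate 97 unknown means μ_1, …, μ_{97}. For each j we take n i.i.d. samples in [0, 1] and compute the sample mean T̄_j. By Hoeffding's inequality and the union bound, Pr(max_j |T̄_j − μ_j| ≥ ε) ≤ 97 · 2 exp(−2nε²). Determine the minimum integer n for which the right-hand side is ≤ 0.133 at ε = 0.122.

Need 2·97·exp(−2nε²) ≤ 0.133, i.e. exp(−2nε²) ≤ 0.133/194.
So 2nε² ≥ ln(194/0.133) = 7.285264.
Hence n ≥ 7.285264/(2·0.122²) = 244.735.
The smallest integer n is 245.

245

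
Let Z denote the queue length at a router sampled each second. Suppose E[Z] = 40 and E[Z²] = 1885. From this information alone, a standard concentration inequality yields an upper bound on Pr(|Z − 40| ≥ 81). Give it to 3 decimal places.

The first two moments determine the variance, so Chebyshev's inequality is the sharpest standard bound available.
Var(Z) = E[Z²] − (E[Z])² = 1885 − 1600 = 285.
Chebyshev's inequality: Pr(|Z − μ| ≥ t) ≤ Var(Z)/t² = 285/6561 = 0.0434.

0.043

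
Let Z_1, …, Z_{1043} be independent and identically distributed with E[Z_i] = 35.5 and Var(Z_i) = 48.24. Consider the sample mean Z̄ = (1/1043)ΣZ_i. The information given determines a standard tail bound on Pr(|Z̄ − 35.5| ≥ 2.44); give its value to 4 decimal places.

0.0078

With mean and variance of each term known, Chebyshev's inequality bounds the deviation of the sum (or sample mean).
Var(Z̄) = Var(Z_i)/n = 48.24/1043 = 0.046251.
Chebyshev: Pr(|Z̄ − 35.5| ≥ 2.44) ≤ Var(Z̄)/(2.44)² = 48.24/(1043·2.44²) = 0.0078.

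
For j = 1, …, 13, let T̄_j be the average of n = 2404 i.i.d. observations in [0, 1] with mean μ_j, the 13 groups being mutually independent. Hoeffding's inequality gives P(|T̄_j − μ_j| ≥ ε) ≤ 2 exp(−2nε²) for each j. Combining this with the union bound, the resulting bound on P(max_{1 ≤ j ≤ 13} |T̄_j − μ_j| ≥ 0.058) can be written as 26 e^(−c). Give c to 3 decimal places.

Union bound over the 13 events: P(max_{1 ≤ j ≤ 13} |T̄_j − μ_j| ≥ 0.058) ≤ 13·2·exp(−2nε²) = 26 exp(−2·2404·0.058²).
So c = 2·2404·0.058² = 16.1741.

16.174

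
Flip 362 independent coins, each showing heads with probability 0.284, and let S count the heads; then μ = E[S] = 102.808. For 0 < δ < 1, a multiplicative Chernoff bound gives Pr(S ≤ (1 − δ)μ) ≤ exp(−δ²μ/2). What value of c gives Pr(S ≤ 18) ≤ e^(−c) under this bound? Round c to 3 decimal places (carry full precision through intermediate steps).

Write 18 = (1 − δ)μ, so δ = 1 − 18/102.808 = 0.8249163…
Then the exponent is δ²μ/2 = (μ − 18)²/(2μ) = 34.979753.

34.980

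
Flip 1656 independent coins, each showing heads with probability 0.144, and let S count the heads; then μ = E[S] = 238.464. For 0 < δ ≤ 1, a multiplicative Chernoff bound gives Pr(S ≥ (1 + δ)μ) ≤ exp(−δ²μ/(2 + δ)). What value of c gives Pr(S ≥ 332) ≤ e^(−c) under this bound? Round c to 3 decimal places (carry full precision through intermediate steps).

Write 332 = (1 + δ)μ, so δ = 332/238.464 − 1 = 0.3922437…
Then the exponent is δ²μ/(2 + δ) = (332 − μ)² / (μ·(2 + δ)) = 15.336609.

15.337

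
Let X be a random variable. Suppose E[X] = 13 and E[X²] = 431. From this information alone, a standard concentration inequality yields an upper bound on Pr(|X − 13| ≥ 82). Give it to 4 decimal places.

The first two moments determine the variance, so Chebyshev's inequality is the sharpest standard bound available.
Var(X) = E[X²] − (E[X])² = 431 − 169 = 262.
Chebyshev's inequality: Pr(|X − μ| ≥ t) ≤ Var(X)/t² = 262/6724 = 0.0390.

0.0390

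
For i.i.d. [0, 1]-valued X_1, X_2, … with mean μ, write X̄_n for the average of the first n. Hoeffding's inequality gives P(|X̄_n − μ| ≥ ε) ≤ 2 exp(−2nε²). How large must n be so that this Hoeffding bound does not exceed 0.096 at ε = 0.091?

184

Require 2·exp(−2nε²) ≤ 0.096, i.e. 2nε² ≥ ln(2/0.096) = 3.036554.
So n ≥ 3.036554 / (2·0.091²) = 183.345.
The smallest integer n is 184.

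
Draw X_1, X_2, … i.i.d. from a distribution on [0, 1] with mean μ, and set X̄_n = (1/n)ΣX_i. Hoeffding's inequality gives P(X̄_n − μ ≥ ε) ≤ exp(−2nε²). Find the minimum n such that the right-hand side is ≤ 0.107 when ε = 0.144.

Require exp(−2nε²) ≤ 0.107, i.e. 2nε² ≥ ln(1/0.107) = 2.234926.
So n ≥ 2.234926 / (2·0.144²) = 53.890.
The smallest integer n is 54.

54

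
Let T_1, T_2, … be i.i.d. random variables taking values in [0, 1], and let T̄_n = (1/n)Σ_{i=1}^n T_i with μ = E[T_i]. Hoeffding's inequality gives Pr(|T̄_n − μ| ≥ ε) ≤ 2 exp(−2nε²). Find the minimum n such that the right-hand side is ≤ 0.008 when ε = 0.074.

Require 2·exp(−2nε²) ≤ 0.008, i.e. 2nε² ≥ ln(2/0.008) = 5.521461.
So n ≥ 5.521461 / (2·0.074²) = 504.151.
The smallest integer n is 505.

505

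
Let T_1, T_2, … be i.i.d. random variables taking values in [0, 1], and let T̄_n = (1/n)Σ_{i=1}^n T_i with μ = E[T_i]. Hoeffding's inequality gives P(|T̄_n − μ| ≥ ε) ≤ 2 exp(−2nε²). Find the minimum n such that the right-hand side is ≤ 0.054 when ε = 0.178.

Require 2·exp(−2nε²) ≤ 0.054, i.e. 2nε² ≥ ln(2/0.054) = 3.611918.
So n ≥ 3.611918 / (2·0.178²) = 56.999.
The smallest integer n is 57.

57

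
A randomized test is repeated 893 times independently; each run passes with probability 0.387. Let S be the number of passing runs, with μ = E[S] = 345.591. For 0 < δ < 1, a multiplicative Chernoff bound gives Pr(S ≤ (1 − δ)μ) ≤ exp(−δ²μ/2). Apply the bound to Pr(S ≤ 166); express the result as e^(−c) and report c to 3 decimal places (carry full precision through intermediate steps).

46.663

Write 166 = (1 − δ)μ, so δ = 1 − 166/345.591 = 0.5196634…
Then the exponent is δ²μ/2 = (μ − 166)²/(2μ) = 46.663436.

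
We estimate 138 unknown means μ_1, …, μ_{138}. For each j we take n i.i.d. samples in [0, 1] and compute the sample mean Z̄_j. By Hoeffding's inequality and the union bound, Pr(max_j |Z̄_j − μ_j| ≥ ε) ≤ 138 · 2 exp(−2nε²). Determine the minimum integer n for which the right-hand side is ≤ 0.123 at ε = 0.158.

Need 2·138·exp(−2nε²) ≤ 0.123, i.e. exp(−2nε²) ≤ 0.123/276.
So 2nε² ≥ ln(276/0.123) = 7.715972.
Hence n ≥ 7.715972/(2·0.158²) = 154.542.
The smallest integer n is 155.

155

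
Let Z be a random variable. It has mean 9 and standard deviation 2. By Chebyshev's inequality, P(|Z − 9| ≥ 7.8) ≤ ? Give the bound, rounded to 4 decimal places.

Chebyshev: P(|Z − μ| ≥ t) ≤ Var(Z)/t².
Var(Z) = σ² = 2² = 4.
Bound = 4 / 60.84 = 0.0657.

0.0657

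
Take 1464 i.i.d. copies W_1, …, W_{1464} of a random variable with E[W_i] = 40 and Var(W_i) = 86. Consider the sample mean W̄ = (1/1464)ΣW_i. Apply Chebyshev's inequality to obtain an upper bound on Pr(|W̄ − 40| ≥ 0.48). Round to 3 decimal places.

Var(W̄) = Var(W_i)/n = 86/1464 = 0.058743.
Chebyshev: Pr(|W̄ − 40| ≥ 0.48) ≤ Var(W̄)/(0.48)² = 86/(1464·0.48²) = 0.2550.

0.255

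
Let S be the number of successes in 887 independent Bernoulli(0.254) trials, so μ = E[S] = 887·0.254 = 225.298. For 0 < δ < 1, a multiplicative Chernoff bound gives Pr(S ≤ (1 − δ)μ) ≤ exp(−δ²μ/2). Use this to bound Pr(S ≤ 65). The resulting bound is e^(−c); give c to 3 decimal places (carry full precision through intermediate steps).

57.025

Write 65 = (1 − δ)μ, so δ = 1 − 65/225.298 = 0.7114932…
Then the exponent is δ²μ/2 = (μ − 65)²/(2μ) = 57.025470.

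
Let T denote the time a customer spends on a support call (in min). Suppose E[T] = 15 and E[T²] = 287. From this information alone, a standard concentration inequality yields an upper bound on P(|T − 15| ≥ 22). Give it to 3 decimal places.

0.128

The first two moments determine the variance, so Chebyshev's inequality is the sharpest standard bound available.
Var(T) = E[T²] − (E[T])² = 287 − 225 = 62.
Chebyshev's inequality: P(|T − μ| ≥ t) ≤ Var(T)/t² = 62/484 = 0.1281.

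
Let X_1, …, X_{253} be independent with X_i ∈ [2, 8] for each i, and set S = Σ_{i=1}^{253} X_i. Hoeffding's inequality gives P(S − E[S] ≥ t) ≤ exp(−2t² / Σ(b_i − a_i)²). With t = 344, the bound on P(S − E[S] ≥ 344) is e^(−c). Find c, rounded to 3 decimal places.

25.985

Σ(b_i − a_i)² = 253·(6)² = 9108.
c = 2t²/9108 = 2·344²/9108 = 25.9851.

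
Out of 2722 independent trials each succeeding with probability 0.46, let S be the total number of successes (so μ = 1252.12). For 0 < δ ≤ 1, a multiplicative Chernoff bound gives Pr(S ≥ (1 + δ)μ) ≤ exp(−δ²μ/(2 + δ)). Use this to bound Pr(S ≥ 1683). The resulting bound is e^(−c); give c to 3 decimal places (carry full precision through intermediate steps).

Write 1683 = (1 + δ)μ, so δ = 1683/1252.12 − 1 = 0.3441204…
Then the exponent is δ²μ/(2 + δ) = (1683 − μ)² / (μ·(2 + δ)) = 63.253828.

63.254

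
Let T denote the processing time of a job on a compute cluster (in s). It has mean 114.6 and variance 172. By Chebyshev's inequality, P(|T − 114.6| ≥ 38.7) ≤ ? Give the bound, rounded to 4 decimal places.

0.1148

Chebyshev: P(|T − μ| ≥ t) ≤ Var(T)/t².
Bound = 172 / 1497.69 = 0.1148.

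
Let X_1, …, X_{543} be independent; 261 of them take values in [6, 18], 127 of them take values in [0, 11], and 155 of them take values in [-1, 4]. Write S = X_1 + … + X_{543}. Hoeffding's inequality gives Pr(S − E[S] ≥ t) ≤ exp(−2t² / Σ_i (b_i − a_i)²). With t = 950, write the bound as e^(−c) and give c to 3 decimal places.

Σ(b_i − a_i)² = 261·12² + 127·11² + 155·5² = 56826.
c = 2t² / 56826 = 2·950² / 56826 = 31.7636.

31.764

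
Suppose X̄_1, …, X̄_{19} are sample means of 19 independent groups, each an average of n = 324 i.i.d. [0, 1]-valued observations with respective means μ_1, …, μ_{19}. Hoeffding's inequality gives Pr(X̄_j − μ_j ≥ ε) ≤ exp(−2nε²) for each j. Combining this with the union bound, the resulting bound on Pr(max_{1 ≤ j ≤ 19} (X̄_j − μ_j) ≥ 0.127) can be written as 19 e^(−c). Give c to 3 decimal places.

Union bound over the 19 events: Pr(max_{1 ≤ j ≤ 19} (X̄_j − μ_j) ≥ 0.127) ≤ 19·exp(−2nε²) = 19 exp(−2·324·0.127²).
So c = 2·324·0.127² = 10.4516.

10.452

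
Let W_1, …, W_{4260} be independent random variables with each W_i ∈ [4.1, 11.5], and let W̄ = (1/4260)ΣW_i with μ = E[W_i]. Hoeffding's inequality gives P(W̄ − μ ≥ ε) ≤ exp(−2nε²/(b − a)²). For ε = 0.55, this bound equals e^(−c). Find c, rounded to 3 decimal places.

c = 2nε²/(b − a)² = 2·4260·0.55² / 7.4² = 47.0654.

47.065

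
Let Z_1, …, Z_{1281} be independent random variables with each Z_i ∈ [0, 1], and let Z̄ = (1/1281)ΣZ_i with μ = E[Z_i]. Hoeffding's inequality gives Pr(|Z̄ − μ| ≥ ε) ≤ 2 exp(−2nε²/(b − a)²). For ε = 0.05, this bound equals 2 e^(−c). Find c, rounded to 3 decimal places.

6.405

c = 2nε²/(b − a)² = 2·1281·0.05² / 1² = 6.4050.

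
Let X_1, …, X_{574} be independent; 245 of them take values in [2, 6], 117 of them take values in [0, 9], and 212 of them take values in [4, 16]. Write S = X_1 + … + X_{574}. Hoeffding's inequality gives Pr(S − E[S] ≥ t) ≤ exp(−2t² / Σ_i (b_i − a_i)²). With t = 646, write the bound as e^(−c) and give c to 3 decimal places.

Σ(b_i − a_i)² = 245·4² + 117·9² + 212·12² = 43925.
c = 2t² / 43925 = 2·646² / 43925 = 19.0013.

19.001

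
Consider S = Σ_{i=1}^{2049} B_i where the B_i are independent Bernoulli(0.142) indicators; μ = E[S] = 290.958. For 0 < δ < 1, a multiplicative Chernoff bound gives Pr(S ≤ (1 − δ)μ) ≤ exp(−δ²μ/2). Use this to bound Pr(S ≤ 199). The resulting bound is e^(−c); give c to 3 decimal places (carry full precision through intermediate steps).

14.532

Write 199 = (1 − δ)μ, so δ = 1 − 199/290.958 = 0.3160525…
Then the exponent is δ²μ/2 = (μ − 199)²/(2μ) = 14.531777.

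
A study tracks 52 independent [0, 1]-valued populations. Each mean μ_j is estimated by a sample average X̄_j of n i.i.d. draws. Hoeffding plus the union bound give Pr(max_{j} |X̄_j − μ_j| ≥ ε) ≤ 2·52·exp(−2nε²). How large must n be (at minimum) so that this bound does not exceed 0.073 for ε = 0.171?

Need 2·52·exp(−2nε²) ≤ 0.073, i.e. exp(−2nε²) ≤ 0.073/104.
So 2nε² ≥ ln(104/0.073) = 7.261687.
Hence n ≥ 7.261687/(2·0.171²) = 124.170.
The smallest integer n is 125.

125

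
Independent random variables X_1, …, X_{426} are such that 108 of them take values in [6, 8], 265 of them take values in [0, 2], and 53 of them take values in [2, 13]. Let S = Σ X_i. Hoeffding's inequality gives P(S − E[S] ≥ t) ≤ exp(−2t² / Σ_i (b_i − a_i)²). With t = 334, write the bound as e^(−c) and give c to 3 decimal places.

Σ(b_i − a_i)² = 108·2² + 265·2² + 53·11² = 7905.
c = 2t² / 7905 = 2·334² / 7905 = 28.2242.

28.224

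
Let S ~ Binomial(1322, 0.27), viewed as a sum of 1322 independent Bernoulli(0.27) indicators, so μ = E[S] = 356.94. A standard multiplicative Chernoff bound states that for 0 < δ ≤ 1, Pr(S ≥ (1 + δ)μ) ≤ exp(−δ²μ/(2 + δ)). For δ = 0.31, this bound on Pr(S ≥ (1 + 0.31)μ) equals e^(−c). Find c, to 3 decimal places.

c = δ²μ/(2 + δ) = 0.31²·356.94/(2 + 0.31) = 14.8493.

14.849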